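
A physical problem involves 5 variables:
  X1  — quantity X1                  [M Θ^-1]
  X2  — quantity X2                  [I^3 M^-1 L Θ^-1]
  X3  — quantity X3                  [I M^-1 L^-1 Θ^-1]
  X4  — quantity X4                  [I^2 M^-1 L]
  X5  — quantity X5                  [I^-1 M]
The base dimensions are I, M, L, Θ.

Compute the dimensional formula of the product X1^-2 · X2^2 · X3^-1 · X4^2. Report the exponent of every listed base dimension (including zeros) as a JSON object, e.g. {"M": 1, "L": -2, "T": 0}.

Write exponents as rows I,M,L,Θ / cols X1,X2,X3,X4,X5:
  I: [ 0  3  1  2 -1]
  M: [ 1 -1 -1 -1  1]
  L: [ 0  1 -1  1  0]
  Θ: [-1 -1 -1  0  0]
  [I]: (-2)·0+(2)·3+(-1)·1+(2)·2 = 9
  [M]: (-2)·1+(2)·-1+(-1)·-1+(2)·-1 = -5
  [L]: (-2)·0+(2)·1+(-1)·-1+(2)·1 = 5
  [Θ]: (-2)·-1+(2)·-1+(-1)·-1+(2)·0 = 1
⇒ I^9 M^-5 L^5 Θ

{"I": 9, "M": -5, "L": 5, "Θ": 1}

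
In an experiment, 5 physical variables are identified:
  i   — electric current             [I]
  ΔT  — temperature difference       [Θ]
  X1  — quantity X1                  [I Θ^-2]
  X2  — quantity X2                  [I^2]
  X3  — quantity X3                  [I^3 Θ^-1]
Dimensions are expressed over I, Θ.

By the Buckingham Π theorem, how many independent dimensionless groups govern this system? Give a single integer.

Write exponents as rows I,Θ / cols i,ΔT,X1,X2,X3:
  I: [ 1  0  1  2  3]
  Θ: [ 0  1 -2  0 -1]
Echelon form has 2 nonzero rows (pivots: i,ΔT)
5 vars − rank 2 = 3 Π groups

3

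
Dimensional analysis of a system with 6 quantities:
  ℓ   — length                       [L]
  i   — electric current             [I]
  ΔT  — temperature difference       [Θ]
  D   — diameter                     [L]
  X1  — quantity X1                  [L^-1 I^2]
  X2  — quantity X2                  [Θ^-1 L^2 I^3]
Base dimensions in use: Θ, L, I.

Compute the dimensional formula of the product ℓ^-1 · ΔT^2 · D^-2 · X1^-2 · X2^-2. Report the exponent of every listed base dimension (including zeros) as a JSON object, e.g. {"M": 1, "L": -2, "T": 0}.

{"Θ": 4, "L": -5, "I": -10}

Dimensional matrix (Θ×L×I by ℓ×i×ΔT×D×X1×X2):
  Θ: [ 0  0  1  0  0 -1]
  L: [ 1  0  0  1 -1  2]
  I: [ 0  1  0  0  2  3]
  [Θ]: (-1)·0+(2)·1+(-2)·0+(-2)·0+(-2)·-1 = 4
  [L]: (-1)·1+(2)·0+(-2)·1+(-2)·-1+(-2)·2 = -5
  [I]: (-1)·0+(2)·0+(-2)·0+(-2)·2+(-2)·3 = -10
⇒ Θ^4 L^-5 I^-10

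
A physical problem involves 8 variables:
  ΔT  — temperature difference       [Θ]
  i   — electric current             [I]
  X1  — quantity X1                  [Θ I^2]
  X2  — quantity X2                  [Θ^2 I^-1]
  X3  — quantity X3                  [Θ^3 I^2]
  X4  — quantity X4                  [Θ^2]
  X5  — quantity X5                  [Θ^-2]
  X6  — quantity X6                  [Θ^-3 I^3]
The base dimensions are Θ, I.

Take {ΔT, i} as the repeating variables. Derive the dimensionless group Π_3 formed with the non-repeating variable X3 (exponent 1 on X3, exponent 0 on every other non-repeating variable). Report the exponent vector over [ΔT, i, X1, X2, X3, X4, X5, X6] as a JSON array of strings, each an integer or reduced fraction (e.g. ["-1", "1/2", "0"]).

Write exponents as rows Θ,I / cols ΔT,i,X1,X2,X3,X4,X5,X6:
  Θ: [ 1  0  1  2  3  2 -2 -3]
  I: [ 0  1  2 -1  2  0  0  3]
Row reduction gives pivot columns ΔT,i; rank = 2
Pivot set = {ΔT,i}, free = {X1,X2,X3,X4,X5,X6}
RREF:
  r0: [   1    0    1    2    3    2   -2   -3]
  r1: [   0    1    2   -1    2    0    0    3]
Fix exponent of X3 at 1, X1 at 0, X2 at 0, X4 at 0, X5 at 0, X6 at 0; solve each RREF row for its pivot's exponent:
  r0: exp(ΔT) + (3)·1 = 0 ⇒ exp(ΔT) = -3
  r1: exp(i) + (2)·1 = 0 ⇒ exp(i) = -2
Π_3 = ΔT^-3 · i^-2 · X3

["-3", "-2", "0", "0", "1", "0", "0", "0"]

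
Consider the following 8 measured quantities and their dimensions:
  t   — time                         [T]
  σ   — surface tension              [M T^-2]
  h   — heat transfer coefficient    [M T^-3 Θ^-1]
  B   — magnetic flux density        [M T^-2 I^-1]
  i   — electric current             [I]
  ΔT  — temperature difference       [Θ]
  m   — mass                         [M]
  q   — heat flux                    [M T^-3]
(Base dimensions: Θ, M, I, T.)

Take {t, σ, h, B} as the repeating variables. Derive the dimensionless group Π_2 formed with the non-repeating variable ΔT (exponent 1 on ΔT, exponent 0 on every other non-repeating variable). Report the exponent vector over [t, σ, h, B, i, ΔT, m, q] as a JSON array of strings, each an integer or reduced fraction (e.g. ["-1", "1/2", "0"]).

Write exponents as rows Θ,M,I,T / cols t,σ,h,B,i,ΔT,m,q:
  Θ: [ 0  0 -1  0  0  1  0  0]
  M: [ 0  1  1  1  0  0  1  1]
  I: [ 0  0  0 -1  1  0  0  0]
  T: [ 1 -2 -3 -2  0  0  0 -3]
Row reduction gives pivot columns t,σ,h,B; rank = 4
Pivot set = {t,σ,h,B}, free = {i,ΔT,m,q}
RREF:
  r0: [   1    0    0    0    0   -1    2   -1]
  r1: [   0    1    0    0    1    1    1    1]
  r2: [   0    0    1    0    0   -1    0    0]
  r3: [   0    0    0    1   -1    0    0    0]
Fix exponent of ΔT at 1, i at 0, m at 0, q at 0; solve each RREF row for its pivot's exponent:
  r0: exp(t) + (-1)·1 = 0 ⇒ exp(t) = 1
  r1: exp(σ) + (1)·1 = 0 ⇒ exp(σ) = -1
  r2: exp(h) + (-1)·1 = 0 ⇒ exp(h) = 1
  r3: exp(B) + (0)·1 = 0 ⇒ exp(B) = 0
Π_2 = t · σ^-1 · h · ΔT

["1", "-1", "1", "0", "0", "1", "0", "0"]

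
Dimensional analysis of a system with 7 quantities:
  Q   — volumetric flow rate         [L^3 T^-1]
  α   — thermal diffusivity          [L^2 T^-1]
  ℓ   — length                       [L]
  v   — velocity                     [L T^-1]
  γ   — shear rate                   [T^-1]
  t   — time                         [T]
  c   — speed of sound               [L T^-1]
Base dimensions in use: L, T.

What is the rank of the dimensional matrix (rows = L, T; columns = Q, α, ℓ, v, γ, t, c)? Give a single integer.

2

Write exponents as rows L,T / cols Q,α,ℓ,v,γ,t,c:
  L: [ 3  2  1  1  0  0  1]
  T: [-1 -1  0 -1 -1  1 -1]
Echelon form has 2 nonzero rows (pivots: Q,α)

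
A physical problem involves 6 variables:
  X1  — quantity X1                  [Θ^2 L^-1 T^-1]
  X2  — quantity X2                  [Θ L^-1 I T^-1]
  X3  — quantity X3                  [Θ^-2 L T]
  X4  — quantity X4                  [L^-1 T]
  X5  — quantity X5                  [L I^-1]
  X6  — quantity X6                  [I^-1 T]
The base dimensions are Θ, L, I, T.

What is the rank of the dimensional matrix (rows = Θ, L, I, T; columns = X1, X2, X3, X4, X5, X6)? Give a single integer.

3

Write exponents as rows Θ,L,I,T / cols X1,X2,X3,X4,X5,X6:
  Θ: [ 2  1 -2  0  0  0]
  L: [-1 -1  1 -1  1  0]
  I: [ 0  1  0  0 -1 -1]
  T: [-1 -1  1  1  0  1]
Row reduction gives pivot columns X1,X2,X4; rank = 3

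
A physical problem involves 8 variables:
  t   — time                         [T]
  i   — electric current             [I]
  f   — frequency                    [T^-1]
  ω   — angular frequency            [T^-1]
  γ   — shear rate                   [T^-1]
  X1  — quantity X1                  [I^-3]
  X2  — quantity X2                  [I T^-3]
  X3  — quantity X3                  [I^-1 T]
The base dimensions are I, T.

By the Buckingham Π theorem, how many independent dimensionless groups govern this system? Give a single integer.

6

Dimensional matrix (I×T by t×i×f×ω×γ×X1×X2×X3):
  I: [ 0  1  0  0  0 -3  1 -1]
  T: [ 1  0 -1 -1 -1  0 -3  1]
Row reduction gives pivot columns t,i; rank = 2
8 vars − rank 2 = 6 Π groups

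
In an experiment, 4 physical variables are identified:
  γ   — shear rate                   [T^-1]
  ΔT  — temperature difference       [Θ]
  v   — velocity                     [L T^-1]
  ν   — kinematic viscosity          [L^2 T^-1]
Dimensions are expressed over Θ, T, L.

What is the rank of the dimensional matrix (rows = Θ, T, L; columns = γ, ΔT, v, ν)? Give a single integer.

Write exponents as rows Θ,T,L / cols γ,ΔT,v,ν:
  Θ: [ 0  1  0  0]
  T: [-1  0 -1 -1]
  L: [ 0  0  1  2]
RREF → pivots at {γ,ΔT,v} ⇒ r = 3

3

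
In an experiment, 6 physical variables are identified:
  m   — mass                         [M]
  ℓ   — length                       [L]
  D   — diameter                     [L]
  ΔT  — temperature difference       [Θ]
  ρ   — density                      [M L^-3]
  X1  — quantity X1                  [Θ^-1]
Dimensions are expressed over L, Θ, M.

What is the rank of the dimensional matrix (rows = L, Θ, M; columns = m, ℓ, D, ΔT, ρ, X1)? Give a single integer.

Write exponents as rows L,Θ,M / cols m,ℓ,D,ΔT,ρ,X1:
  L: [ 0  1  1  0 -3  0]
  Θ: [ 0  0  0  1  0 -1]
  M: [ 1  0  0  0  1  0]
RREF → pivots at {m,ℓ,ΔT} ⇒ r = 3

3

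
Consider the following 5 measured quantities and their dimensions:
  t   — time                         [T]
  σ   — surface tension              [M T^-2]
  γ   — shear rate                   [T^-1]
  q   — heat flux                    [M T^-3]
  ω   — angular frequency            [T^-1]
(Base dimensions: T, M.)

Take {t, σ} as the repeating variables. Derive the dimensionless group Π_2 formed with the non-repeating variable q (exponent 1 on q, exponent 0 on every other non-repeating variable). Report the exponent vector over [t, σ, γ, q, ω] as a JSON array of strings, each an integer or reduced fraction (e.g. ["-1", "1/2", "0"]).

Dimensional matrix (T×M by t×σ×γ×q×ω):
  T: [ 1 -2 -1 -3 -1]
  M: [ 0  1  0  1  0]
RREF → pivots at {t,σ} ⇒ r = 2
Pivot set = {t,σ}, free = {γ,q,ω}
RREF:
  r0: [   1    0   -1   -1   -1]
  r1: [   0    1    0    1    0]
Fix exponent of q at 1, γ at 0, ω at 0; solve each RREF row for its pivot's exponent:
  r0: exp(t) + (-1)·1 = 0 ⇒ exp(t) = 1
  r1: exp(σ) + (1)·1 = 0 ⇒ exp(σ) = -1
Π_2 = t · σ^-1 · q

["1", "-1", "0", "1", "0"]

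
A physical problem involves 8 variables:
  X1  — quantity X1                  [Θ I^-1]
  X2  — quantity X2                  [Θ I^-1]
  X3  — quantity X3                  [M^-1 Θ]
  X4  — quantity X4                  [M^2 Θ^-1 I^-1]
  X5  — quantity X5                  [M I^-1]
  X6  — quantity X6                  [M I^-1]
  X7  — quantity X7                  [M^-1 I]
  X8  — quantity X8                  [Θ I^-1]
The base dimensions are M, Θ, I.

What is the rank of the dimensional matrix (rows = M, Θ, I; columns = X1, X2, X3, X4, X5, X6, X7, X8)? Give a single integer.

2

Dimensional matrix (M×Θ×I by X1×X2×X3×X4×X5×X6×X7×X8):
  M: [ 0  0 -1  2  1  1 -1  0]
  Θ: [ 1  1  1 -1  0  0  0  1]
  I: [-1 -1  0 -1 -1 -1  1 -1]
Echelon form has 2 nonzero rows (pivots: X1,X3)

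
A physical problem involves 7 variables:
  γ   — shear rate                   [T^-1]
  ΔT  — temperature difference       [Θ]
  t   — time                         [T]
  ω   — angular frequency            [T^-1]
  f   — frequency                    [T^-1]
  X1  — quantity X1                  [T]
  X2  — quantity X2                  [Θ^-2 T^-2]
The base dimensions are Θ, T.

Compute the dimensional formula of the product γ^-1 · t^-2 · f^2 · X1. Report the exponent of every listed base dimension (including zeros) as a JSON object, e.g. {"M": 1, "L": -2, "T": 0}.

Dimensional matrix (Θ×T by γ×ΔT×t×ω×f×X1×X2):
  Θ: [ 0  1  0  0  0  0 -2]
  T: [-1  0  1 -1 -1  1 -2]
  [Θ]: (-1)·0+(-2)·0+(2)·0+(1)·0 = 0
  [T]: (-1)·-1+(-2)·1+(2)·-1+(1)·1 = -2
⇒ T^-2

{"Θ": 0, "T": -2}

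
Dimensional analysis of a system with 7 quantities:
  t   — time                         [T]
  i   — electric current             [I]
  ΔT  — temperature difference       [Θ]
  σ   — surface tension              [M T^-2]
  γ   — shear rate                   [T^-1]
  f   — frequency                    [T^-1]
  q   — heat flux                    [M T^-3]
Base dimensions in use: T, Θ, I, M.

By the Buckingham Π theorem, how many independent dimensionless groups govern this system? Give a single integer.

Dimensional matrix (T×Θ×I×M by t×i×ΔT×σ×γ×f×q):
  T: [ 1  0  0 -2 -1 -1 -3]
  Θ: [ 0  0  1  0  0  0  0]
  I: [ 0  1  0  0  0  0  0]
  M: [ 0  0  0  1  0  0  1]
Row reduction gives pivot columns t,i,ΔT,σ; rank = 4
Π count = n − r = 7 − 4 = 3

3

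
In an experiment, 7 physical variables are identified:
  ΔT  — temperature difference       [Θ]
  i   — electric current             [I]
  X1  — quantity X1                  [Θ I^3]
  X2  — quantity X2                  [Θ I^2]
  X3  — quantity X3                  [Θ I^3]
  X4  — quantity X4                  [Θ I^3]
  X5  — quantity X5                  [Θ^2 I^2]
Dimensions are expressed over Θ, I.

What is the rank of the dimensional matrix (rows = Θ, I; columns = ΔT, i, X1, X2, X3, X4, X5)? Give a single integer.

2

Write exponents as rows Θ,I / cols ΔT,i,X1,X2,X3,X4,X5:
  Θ: [ 1  0  1  1  1  1  2]
  I: [ 0  1  3  2  3  3  2]
RREF → pivots at {ΔT,i} ⇒ r = 2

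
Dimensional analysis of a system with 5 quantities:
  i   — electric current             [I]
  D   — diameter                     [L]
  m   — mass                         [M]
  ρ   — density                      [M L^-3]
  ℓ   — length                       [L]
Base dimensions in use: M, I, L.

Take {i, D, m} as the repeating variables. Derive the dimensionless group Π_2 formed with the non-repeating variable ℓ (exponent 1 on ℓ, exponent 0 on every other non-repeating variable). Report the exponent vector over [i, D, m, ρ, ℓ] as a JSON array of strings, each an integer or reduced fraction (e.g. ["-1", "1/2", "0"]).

["0", "-1", "0", "0", "1"]

Dimensional matrix (M×I×L by i×D×m×ρ×ℓ):
  M: [ 0  0  1  1  0]
  I: [ 1  0  0  0  0]
  L: [ 0  1  0 -3  1]
Echelon form has 3 nonzero rows (pivots: i,D,m)
Repeat: i,D,m; free: ρ,ℓ
RREF:
  r0: [   1    0    0    0    0]
  r1: [   0    1    0   -3    1]
  r2: [   0    0    1    1    0]
Fix exponent of ℓ at 1, ρ at 0; solve each RREF row for its pivot's exponent:
  r0: exp(i) + (0)·1 = 0 ⇒ exp(i) = 0
  r1: exp(D) + (1)·1 = 0 ⇒ exp(D) = -1
  r2: exp(m) + (0)·1 = 0 ⇒ exp(m) = 0
Π_2 = D^-1 · ℓ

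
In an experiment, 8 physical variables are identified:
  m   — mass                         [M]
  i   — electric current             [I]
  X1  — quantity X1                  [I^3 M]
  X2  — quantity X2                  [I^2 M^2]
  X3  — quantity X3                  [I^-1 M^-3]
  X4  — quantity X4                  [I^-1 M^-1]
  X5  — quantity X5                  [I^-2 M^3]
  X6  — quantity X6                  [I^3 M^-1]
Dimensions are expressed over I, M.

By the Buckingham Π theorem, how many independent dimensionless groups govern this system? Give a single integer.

Write exponents as rows I,M / cols m,i,X1,X2,X3,X4,X5,X6:
  I: [ 0  1  3  2 -1 -1 -2  3]
  M: [ 1  0  1  2 -3 -1  3 -1]
RREF → pivots at {m,i} ⇒ r = 2
8 vars − rank 2 = 6 Π groups

6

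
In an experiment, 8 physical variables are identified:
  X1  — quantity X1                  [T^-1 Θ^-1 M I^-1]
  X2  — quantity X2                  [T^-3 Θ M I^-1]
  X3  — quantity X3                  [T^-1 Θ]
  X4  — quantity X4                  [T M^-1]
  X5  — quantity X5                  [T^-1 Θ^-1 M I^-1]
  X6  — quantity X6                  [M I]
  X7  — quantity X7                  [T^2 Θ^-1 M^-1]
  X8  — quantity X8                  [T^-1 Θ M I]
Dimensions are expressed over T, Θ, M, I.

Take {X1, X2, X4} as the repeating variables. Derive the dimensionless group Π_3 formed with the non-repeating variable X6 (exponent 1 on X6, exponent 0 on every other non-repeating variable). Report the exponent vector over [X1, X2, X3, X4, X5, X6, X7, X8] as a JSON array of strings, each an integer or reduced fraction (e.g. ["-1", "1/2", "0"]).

["1/2", "1/2", "0", "2", "0", "1", "0", "0"]

Exponent matrix [T,Θ,M,I] × [X1,X2,X3,X4,X5,X6,X7,X8]:
  T: [-1 -3 -1  1 -1  0  2 -1]
  Θ: [-1  1  1  0 -1  0 -1  1]
  M: [ 1  1  0 -1  1  1 -1  1]
  I: [-1 -1  0  0 -1  1  0  1]
Echelon form has 3 nonzero rows (pivots: X1,X2,X4)
Repeat: X1,X2,X4; free: X3,X5,X6,X7,X8
RREF:
  r0: [   1    0 -1/2    0    1 -1/2  1/2   -1]
  r1: [   0    1  1/2    0    0 -1/2 -1/2    0]
  r2: [   0    0    0    1    0   -2    1   -2]
  r3: [   0    0    0    0    0    0    0    0]
Fix exponent of X6 at 1, X3 at 0, X5 at 0, X7 at 0, X8 at 0; solve each RREF row for its pivot's exponent:
  r0: exp(X1) + (-1/2)·1 = 0 ⇒ exp(X1) = 1/2
  r1: exp(X2) + (-1/2)·1 = 0 ⇒ exp(X2) = 1/2
  r2: exp(X4) + (-2)·1 = 0 ⇒ exp(X4) = 2
Π_3 = X1^(1/2) · X2^(1/2) · X4^2 · X6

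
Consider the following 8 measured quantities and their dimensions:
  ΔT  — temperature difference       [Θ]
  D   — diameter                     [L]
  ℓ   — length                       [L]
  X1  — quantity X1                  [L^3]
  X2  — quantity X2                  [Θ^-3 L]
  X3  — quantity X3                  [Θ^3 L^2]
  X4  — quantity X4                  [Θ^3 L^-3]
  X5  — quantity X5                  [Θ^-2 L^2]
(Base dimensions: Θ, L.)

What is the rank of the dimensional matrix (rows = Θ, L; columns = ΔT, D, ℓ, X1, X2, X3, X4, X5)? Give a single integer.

Exponent matrix [Θ,L] × [ΔT,D,ℓ,X1,X2,X3,X4,X5]:
  Θ: [ 1  0  0  0 -3  3  3 -2]
  L: [ 0  1  1  3  1  2 -3  2]
Row reduction gives pivot columns ΔT,D; rank = 2

2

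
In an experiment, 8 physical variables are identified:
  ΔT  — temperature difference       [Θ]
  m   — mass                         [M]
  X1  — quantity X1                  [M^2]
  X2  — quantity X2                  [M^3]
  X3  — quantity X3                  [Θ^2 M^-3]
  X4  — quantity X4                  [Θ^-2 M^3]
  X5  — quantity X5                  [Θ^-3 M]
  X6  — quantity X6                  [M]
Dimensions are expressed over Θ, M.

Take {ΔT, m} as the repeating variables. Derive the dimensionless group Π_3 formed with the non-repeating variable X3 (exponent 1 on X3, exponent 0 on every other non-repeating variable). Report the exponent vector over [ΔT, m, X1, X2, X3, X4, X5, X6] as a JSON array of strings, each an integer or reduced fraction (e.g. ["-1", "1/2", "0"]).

Write exponents as rows Θ,M / cols ΔT,m,X1,X2,X3,X4,X5,X6:
  Θ: [ 1  0  0  0  2 -2 -3  0]
  M: [ 0  1  2  3 -3  3  1  1]
Echelon form has 2 nonzero rows (pivots: ΔT,m)
Repeat: ΔT,m; free: X1,X2,X3,X4,X5,X6
RREF:
  r0: [   1    0    0    0    2   -2   -3    0]
  r1: [   0    1    2    3   -3    3    1    1]
Fix exponent of X3 at 1, X1 at 0, X2 at 0, X4 at 0, X5 at 0, X6 at 0; solve each RREF row for its pivot's exponent:
  r0: exp(ΔT) + (2)·1 = 0 ⇒ exp(ΔT) = -2
  r1: exp(m) + (-3)·1 = 0 ⇒ exp(m) = 3
Π_3 = ΔT^-2 · m^3 · X3

["-2", "3", "0", "0", "1", "0", "0", "0"]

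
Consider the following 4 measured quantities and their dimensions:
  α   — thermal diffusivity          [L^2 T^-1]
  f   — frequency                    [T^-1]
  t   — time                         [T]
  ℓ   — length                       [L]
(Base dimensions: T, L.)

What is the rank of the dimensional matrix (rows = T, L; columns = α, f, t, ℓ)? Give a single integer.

Exponent matrix [T,L] × [α,f,t,ℓ]:
  T: [-1 -1  1  0]
  L: [ 2  0  0  1]
Echelon form has 2 nonzero rows (pivots: α,f)

2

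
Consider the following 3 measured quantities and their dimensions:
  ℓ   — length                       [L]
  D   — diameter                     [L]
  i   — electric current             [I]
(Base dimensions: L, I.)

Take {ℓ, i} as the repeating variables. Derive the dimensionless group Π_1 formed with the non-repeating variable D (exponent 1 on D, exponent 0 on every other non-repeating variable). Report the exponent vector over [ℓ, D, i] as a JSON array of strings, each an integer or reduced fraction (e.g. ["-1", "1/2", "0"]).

["-1", "1", "0"]

Exponent matrix [L,I] × [ℓ,D,i]:
  L: [ 1  1  0]
  I: [ 0  0  1]
RREF → pivots at {ℓ,i} ⇒ r = 2
Pivot set = {ℓ,i}, free = {D}
RREF:
  r0: [   1    1    0]
  r1: [   0    0    1]
Fix exponent of D at 1; solve each RREF row for its pivot's exponent:
  r0: exp(ℓ) + (1)·1 = 0 ⇒ exp(ℓ) = -1
  r1: exp(i) + (0)·1 = 0 ⇒ exp(i) = 0
Π_1 = ℓ^-1 · D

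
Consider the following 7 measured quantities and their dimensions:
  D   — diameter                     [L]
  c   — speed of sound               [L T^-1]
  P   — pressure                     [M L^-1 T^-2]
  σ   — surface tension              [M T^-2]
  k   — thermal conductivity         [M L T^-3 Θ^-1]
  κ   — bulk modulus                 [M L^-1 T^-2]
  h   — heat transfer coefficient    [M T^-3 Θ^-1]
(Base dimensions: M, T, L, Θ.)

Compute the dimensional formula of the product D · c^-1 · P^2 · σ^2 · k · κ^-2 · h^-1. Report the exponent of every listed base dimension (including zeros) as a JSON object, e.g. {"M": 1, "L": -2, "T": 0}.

{"M": 2, "T": -3, "L": 1, "Θ": 0}

Dimensional matrix (M×T×L×Θ by D×c×P×σ×k×κ×h):
  M: [ 0  0  1  1  1  1  1]
  T: [ 0 -1 -2 -2 -3 -2 -3]
  L: [ 1  1 -1  0  1 -1  0]
  Θ: [ 0  0  0  0 -1  0 -1]
  [M]: (1)·0+(-1)·0+(2)·1+(2)·1+(1)·1+(-2)·1+(-1)·1 = 2
  [T]: (1)·0+(-1)·-1+(2)·-2+(2)·-2+(1)·-3+(-2)·-2+(-1)·-3 = -3
  [L]: (1)·1+(-1)·1+(2)·-1+(2)·0+(1)·1+(-2)·-1+(-1)·0 = 1
  [Θ]: (1)·0+(-1)·0+(2)·0+(2)·0+(1)·-1+(-2)·0+(-1)·-1 = 0
⇒ M^2 T^-3 L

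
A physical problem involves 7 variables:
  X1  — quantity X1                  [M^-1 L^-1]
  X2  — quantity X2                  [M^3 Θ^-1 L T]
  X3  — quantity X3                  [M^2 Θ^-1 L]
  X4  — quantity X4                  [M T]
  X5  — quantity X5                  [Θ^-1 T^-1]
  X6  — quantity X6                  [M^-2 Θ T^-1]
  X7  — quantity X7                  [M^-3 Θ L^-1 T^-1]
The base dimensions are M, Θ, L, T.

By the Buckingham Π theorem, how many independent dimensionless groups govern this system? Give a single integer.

4

Exponent matrix [M,Θ,L,T] × [X1,X2,X3,X4,X5,X6,X7]:
  M: [-1  3  2  1  0 -2 -3]
  Θ: [ 0 -1 -1  0 -1  1  1]
  L: [-1  1  1  0  0  0 -1]
  T: [ 0  1  0  1 -1 -1 -1]
Echelon form has 3 nonzero rows (pivots: X1,X2,X3)
Π count = n − r = 7 − 3 = 4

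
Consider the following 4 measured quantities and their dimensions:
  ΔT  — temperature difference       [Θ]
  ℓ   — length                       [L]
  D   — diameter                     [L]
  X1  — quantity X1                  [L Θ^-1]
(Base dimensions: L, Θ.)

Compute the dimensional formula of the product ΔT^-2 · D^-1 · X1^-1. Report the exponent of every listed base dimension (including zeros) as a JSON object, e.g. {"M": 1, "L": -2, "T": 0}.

Dimensional matrix (L×Θ by ΔT×ℓ×D×X1):
  L: [ 0  1  1  1]
  Θ: [ 1  0  0 -1]
  [L]: (-2)·0+(-1)·1+(-1)·1 = -2
  [Θ]: (-2)·1+(-1)·0+(-1)·-1 = -1
⇒ L^-2 Θ^-1

{"L": -2, "Θ": -1}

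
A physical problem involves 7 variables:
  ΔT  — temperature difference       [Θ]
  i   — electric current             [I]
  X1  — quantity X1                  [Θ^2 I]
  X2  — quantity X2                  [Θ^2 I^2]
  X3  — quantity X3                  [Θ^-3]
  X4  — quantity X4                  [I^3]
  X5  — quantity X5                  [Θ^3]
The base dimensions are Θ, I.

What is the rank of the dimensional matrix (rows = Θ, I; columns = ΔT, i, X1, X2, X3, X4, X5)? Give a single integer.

Write exponents as rows Θ,I / cols ΔT,i,X1,X2,X3,X4,X5:
  Θ: [ 1  0  2  2 -3  0  3]
  I: [ 0  1  1  2  0  3  0]
RREF → pivots at {ΔT,i} ⇒ r = 2

2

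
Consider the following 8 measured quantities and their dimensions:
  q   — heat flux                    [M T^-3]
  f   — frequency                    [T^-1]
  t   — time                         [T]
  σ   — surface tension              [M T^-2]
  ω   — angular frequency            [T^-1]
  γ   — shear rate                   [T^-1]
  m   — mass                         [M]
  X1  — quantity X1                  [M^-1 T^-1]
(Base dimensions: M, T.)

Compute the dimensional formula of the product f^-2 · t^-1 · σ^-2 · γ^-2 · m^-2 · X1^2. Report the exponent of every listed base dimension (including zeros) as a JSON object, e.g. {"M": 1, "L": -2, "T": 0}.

Write exponents as rows M,T / cols q,f,t,σ,ω,γ,m,X1:
  M: [ 1  0  0  1  0  0  1 -1]
  T: [-3 -1  1 -2 -1 -1  0 -1]
  [M]: (-2)·0+(-1)·0+(-2)·1+(-2)·0+(-2)·1+(2)·-1 = -6
  [T]: (-2)·-1+(-1)·1+(-2)·-2+(-2)·-1+(-2)·0+(2)·-1 = 5
⇒ M^-6 T^5

{"M": -6, "T": 5}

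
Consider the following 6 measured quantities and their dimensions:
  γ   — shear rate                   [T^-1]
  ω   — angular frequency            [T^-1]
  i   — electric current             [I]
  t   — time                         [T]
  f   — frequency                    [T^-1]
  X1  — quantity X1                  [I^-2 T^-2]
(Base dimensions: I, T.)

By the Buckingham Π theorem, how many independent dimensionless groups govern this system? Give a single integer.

4

Write exponents as rows I,T / cols γ,ω,i,t,f,X1:
  I: [ 0  0  1  0  0 -2]
  T: [-1 -1  0  1 -1 -2]
Echelon form has 2 nonzero rows (pivots: γ,i)
Π count = n − r = 6 − 2 = 4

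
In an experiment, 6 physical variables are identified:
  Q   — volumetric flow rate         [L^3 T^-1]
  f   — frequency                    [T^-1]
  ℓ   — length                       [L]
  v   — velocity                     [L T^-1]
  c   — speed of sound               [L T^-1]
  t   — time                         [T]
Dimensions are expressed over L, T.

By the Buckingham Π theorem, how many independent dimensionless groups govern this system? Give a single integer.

4

Exponent matrix [L,T] × [Q,f,ℓ,v,c,t]:
  L: [ 3  0  1  1  1  0]
  T: [-1 -1  0 -1 -1  1]
RREF → pivots at {Q,f} ⇒ r = 2
Π count = n − r = 6 − 2 = 4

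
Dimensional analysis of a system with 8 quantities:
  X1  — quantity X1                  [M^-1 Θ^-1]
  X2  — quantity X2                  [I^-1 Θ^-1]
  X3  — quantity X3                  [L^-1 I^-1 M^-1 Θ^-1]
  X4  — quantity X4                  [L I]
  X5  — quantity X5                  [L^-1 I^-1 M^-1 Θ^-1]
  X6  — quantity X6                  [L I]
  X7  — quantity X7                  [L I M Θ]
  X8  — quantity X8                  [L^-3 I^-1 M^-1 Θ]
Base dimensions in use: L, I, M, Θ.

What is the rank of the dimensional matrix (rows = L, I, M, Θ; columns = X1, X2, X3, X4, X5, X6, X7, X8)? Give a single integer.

Exponent matrix [L,I,M,Θ] × [X1,X2,X3,X4,X5,X6,X7,X8]:
  L: [ 0  0 -1  1 -1  1  1 -3]
  I: [ 0 -1 -1  1 -1  1  1 -1]
  M: [-1  0 -1  0 -1  0  1 -1]
  Θ: [-1 -1 -1  0 -1  0  1  1]
Echelon form has 3 nonzero rows (pivots: X1,X2,X3)

3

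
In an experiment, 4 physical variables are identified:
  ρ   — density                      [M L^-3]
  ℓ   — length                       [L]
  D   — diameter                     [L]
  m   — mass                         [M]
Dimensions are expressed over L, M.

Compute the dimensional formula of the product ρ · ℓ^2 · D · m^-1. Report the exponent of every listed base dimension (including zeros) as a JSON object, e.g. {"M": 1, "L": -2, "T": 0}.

Write exponents as rows L,M / cols ρ,ℓ,D,m:
  L: [-3  1  1  0]
  M: [ 1  0  0  1]
  [L]: (1)·-3+(2)·1+(1)·1+(-1)·0 = 0
  [M]: (1)·1+(2)·0+(1)·0+(-1)·1 = 0
⇒ 1 (dimensionless)

{"L": 0, "M": 0}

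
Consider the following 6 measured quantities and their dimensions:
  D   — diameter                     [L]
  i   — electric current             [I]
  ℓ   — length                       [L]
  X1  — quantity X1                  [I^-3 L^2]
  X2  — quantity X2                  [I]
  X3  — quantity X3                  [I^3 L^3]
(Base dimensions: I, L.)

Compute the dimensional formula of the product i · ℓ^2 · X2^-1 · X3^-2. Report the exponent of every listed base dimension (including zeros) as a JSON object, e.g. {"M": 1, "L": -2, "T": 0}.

{"I": -6, "L": -4}

Write exponents as rows I,L / cols D,i,ℓ,X1,X2,X3:
  I: [ 0  1  0 -3  1  3]
  L: [ 1  0  1  2  0  3]
  [I]: (1)·1+(2)·0+(-1)·1+(-2)·3 = -6
  [L]: (1)·0+(2)·1+(-1)·0+(-2)·3 = -4
⇒ I^-6 L^-4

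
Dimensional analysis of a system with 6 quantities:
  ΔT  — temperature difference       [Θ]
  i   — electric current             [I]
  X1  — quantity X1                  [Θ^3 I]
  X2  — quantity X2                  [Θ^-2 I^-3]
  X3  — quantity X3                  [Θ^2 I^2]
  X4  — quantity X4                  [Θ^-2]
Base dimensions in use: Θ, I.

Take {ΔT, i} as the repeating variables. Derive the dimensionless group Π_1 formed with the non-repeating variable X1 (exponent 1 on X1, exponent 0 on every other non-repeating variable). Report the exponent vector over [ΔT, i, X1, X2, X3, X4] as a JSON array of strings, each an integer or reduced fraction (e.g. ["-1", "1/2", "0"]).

["-3", "-1", "1", "0", "0", "0"]

Dimensional matrix (Θ×I by ΔT×i×X1×X2×X3×X4):
  Θ: [ 1  0  3 -2  2 -2]
  I: [ 0  1  1 -3  2  0]
Echelon form has 2 nonzero rows (pivots: ΔT,i)
Pivot set = {ΔT,i}, free = {X1,X2,X3,X4}
RREF:
  r0: [   1    0    3   -2    2   -2]
  r1: [   0    1    1   -3    2    0]
Fix exponent of X1 at 1, X2 at 0, X3 at 0, X4 at 0; solve each RREF row for its pivot's exponent:
  r0: exp(ΔT) + (3)·1 = 0 ⇒ exp(ΔT) = -3
  r1: exp(i) + (1)·1 = 0 ⇒ exp(i) = -1
Π_1 = ΔT^-3 · i^-1 · X1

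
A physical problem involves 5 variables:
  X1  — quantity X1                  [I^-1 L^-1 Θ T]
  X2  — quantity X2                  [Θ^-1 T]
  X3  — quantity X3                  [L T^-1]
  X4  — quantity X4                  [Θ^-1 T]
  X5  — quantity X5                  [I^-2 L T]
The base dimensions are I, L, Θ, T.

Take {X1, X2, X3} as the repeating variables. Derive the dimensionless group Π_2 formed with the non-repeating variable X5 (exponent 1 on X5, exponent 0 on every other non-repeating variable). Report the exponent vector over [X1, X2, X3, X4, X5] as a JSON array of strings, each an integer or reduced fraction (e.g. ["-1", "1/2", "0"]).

["-2", "-2", "-3", "0", "1"]

Exponent matrix [I,L,Θ,T] × [X1,X2,X3,X4,X5]:
  I: [-1  0  0  0 -2]
  L: [-1  0  1  0  1]
  Θ: [ 1 -1  0 -1  0]
  T: [ 1  1 -1  1  1]
Echelon form has 3 nonzero rows (pivots: X1,X2,X3)
Pivot set = {X1,X2,X3}, free = {X4,X5}
RREF:
  r0: [   1    0    0    0    2]
  r1: [   0    1    0    1    2]
  r2: [   0    0    1    0    3]
  r3: [   0    0    0    0    0]
Fix exponent of X5 at 1, X4 at 0; solve each RREF row for its pivot's exponent:
  r0: exp(X1) + (2)·1 = 0 ⇒ exp(X1) = -2
  r1: exp(X2) + (2)·1 = 0 ⇒ exp(X2) = -2
  r2: exp(X3) + (3)·1 = 0 ⇒ exp(X3) = -3
Π_2 = X1^-2 · X2^-2 · X3^-3 · X5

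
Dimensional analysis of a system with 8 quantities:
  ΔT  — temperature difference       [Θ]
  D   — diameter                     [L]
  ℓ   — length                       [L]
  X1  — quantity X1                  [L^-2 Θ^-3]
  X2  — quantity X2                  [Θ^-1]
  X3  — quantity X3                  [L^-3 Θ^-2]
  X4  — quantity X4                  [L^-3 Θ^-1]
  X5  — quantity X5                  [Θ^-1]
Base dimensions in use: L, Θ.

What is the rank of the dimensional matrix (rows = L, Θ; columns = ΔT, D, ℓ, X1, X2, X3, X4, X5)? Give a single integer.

2

Write exponents as rows L,Θ / cols ΔT,D,ℓ,X1,X2,X3,X4,X5:
  L: [ 0  1  1 -2  0 -3 -3  0]
  Θ: [ 1  0  0 -3 -1 -2 -1 -1]
Echelon form has 2 nonzero rows (pivots: ΔT,D)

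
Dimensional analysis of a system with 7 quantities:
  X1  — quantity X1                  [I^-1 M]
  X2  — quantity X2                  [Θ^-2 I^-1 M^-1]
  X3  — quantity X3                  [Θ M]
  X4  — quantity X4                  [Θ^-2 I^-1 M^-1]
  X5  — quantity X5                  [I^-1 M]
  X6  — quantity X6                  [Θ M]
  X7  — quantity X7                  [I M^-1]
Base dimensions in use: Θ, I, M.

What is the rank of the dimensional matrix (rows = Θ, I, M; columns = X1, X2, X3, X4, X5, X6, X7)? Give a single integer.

2

Dimensional matrix (Θ×I×M by X1×X2×X3×X4×X5×X6×X7):
  Θ: [ 0 -2  1 -2  0  1  0]
  I: [-1 -1  0 -1 -1  0  1]
  M: [ 1 -1  1 -1  1  1 -1]
Echelon form has 2 nonzero rows (pivots: X1,X2)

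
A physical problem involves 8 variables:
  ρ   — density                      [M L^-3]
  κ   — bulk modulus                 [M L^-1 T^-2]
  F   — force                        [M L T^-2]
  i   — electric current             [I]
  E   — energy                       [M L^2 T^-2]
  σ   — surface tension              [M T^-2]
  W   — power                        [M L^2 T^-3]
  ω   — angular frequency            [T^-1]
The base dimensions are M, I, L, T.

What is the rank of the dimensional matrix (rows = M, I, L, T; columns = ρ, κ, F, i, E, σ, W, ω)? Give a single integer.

Dimensional matrix (M×I×L×T by ρ×κ×F×i×E×σ×W×ω):
  M: [ 1  1  1  0  1  1  1  0]
  I: [ 0  0  0  1  0  0  0  0]
  L: [-3 -1  1  0  2  0  2  0]
  T: [ 0 -2 -2  0 -2 -2 -3 -1]
Row reduction gives pivot columns ρ,κ,F,i; rank = 4

4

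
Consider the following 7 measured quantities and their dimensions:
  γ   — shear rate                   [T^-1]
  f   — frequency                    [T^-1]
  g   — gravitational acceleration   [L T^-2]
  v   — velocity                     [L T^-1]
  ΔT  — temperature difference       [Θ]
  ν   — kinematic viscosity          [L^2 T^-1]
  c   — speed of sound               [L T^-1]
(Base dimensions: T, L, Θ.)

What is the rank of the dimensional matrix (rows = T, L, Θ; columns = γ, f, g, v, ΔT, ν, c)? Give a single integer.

Dimensional matrix (T×L×Θ by γ×f×g×v×ΔT×ν×c):
  T: [-1 -1 -2 -1  0 -1 -1]
  L: [ 0  0  1  1  0  2  1]
  Θ: [ 0  0  0  0  1  0  0]
RREF → pivots at {γ,g,ΔT} ⇒ r = 3

3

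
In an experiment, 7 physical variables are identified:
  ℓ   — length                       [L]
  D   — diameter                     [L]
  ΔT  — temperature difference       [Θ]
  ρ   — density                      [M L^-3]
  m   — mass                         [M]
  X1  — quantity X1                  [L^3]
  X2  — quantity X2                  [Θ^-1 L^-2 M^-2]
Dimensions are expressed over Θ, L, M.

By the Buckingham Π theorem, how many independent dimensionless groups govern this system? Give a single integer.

Dimensional matrix (Θ×L×M by ℓ×D×ΔT×ρ×m×X1×X2):
  Θ: [ 0  0  1  0  0  0 -1]
  L: [ 1  1  0 -3  0  3 -2]
  M: [ 0  0  0  1  1  0 -2]
Echelon form has 3 nonzero rows (pivots: ℓ,ΔT,ρ)
Π count = n − r = 7 − 3 = 4

4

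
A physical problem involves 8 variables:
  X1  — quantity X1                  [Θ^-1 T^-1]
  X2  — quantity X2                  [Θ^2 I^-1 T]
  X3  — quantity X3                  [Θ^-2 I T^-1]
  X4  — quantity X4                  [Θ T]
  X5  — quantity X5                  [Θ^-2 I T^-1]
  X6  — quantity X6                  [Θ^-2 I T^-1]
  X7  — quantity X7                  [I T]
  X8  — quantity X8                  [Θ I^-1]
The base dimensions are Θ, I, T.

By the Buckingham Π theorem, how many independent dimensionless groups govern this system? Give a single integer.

6

Exponent matrix [Θ,I,T] × [X1,X2,X3,X4,X5,X6,X7,X8]:
  Θ: [-1  2 -2  1 -2 -2  0  1]
  I: [ 0 -1  1  0  1  1  1 -1]
  T: [-1  1 -1  1 -1 -1  1  0]
Row reduction gives pivot columns X1,X2; rank = 2
8 vars − rank 2 = 6 Π groups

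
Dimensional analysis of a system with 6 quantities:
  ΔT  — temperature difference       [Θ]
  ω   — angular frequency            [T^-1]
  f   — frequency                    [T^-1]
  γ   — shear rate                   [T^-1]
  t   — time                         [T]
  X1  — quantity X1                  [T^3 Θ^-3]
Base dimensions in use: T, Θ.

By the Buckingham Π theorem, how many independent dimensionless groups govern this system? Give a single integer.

4

Dimensional matrix (T×Θ by ΔT×ω×f×γ×t×X1):
  T: [ 0 -1 -1 -1  1  3]
  Θ: [ 1  0  0  0  0 -3]
Echelon form has 2 nonzero rows (pivots: ΔT,ω)
n=6, r=2 ⇒ 4 dimensionless groups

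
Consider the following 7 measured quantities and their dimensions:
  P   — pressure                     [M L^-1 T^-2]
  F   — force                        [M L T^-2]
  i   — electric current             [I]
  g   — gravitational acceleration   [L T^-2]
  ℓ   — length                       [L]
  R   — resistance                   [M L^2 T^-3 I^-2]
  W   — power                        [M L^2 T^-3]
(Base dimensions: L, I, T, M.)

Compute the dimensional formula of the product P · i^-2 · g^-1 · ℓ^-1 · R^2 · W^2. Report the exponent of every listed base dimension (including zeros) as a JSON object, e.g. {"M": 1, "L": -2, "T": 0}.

Write exponents as rows L,I,T,M / cols P,F,i,g,ℓ,R,W:
  L: [-1  1  0  1  1  2  2]
  I: [ 0  0  1  0  0 -2  0]
  T: [-2 -2  0 -2  0 -3 -3]
  M: [ 1  1  0  0  0  1  1]
  [L]: (1)·-1+(-2)·0+(-1)·1+(-1)·1+(2)·2+(2)·2 = 5
  [I]: (1)·0+(-2)·1+(-1)·0+(-1)·0+(2)·-2+(2)·0 = -6
  [T]: (1)·-2+(-2)·0+(-1)·-2+(-1)·0+(2)·-3+(2)·-3 = -12
  [M]: (1)·1+(-2)·0+(-1)·0+(-1)·0+(2)·1+(2)·1 = 5
⇒ L^5 I^-6 T^-12 M^5

{"L": 5, "I": -6, "T": -12, "M": 5}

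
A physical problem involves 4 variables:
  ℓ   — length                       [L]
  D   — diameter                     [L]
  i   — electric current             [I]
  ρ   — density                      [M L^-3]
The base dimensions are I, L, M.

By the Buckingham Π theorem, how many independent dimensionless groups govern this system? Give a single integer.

1

Dimensional matrix (I×L×M by ℓ×D×i×ρ):
  I: [ 0  0  1  0]
  L: [ 1  1  0 -3]
  M: [ 0  0  0  1]
Echelon form has 3 nonzero rows (pivots: ℓ,i,ρ)
4 vars − rank 3 = 1 Π group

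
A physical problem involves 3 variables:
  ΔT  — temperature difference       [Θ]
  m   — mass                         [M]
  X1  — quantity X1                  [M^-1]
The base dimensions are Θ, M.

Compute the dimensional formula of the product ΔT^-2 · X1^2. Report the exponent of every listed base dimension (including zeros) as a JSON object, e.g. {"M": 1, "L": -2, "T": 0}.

Dimensional matrix (Θ×M by ΔT×m×X1):
  Θ: [ 1  0  0]
  M: [ 0  1 -1]
  [Θ]: (-2)·1+(2)·0 = -2
  [M]: (-2)·0+(2)·-1 = -2
⇒ Θ^-2 M^-2

{"Θ": -2, "M": -2}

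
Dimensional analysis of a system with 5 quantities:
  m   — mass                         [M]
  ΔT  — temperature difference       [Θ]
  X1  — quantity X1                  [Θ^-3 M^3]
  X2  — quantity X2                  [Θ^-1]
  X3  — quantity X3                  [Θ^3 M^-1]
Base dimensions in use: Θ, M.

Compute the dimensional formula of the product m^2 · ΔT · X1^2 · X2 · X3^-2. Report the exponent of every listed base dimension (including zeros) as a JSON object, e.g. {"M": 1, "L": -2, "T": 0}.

Dimensional matrix (Θ×M by m×ΔT×X1×X2×X3):
  Θ: [ 0  1 -3 -1  3]
  M: [ 1  0  3  0 -1]
  [Θ]: (2)·0+(1)·1+(2)·-3+(1)·-1+(-2)·3 = -12
  [M]: (2)·1+(1)·0+(2)·3+(1)·0+(-2)·-1 = 10
⇒ Θ^-12 M^10

{"Θ": -12, "M": 10}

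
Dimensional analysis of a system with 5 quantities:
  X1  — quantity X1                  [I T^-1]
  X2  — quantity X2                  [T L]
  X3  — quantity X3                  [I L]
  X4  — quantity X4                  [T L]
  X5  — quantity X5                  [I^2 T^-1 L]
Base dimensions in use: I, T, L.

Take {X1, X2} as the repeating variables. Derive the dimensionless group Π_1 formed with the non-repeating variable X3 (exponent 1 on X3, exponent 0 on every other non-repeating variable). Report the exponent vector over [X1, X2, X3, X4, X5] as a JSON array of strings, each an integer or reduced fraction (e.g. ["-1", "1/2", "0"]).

Dimensional matrix (I×T×L by X1×X2×X3×X4×X5):
  I: [ 1  0  1  0  2]
  T: [-1  1  0  1 -1]
  L: [ 0  1  1  1  1]
Echelon form has 2 nonzero rows (pivots: X1,X2)
Repeat: X1,X2; free: X3,X4,X5
RREF:
  r0: [   1    0    1    0    2]
  r1: [   0    1    1    1    1]
  r2: [   0    0    0    0    0]
Fix exponent of X3 at 1, X4 at 0, X5 at 0; solve each RREF row for its pivot's exponent:
  r0: exp(X1) + (1)·1 = 0 ⇒ exp(X1) = -1
  r1: exp(X2) + (1)·1 = 0 ⇒ exp(X2) = -1
Π_1 = X1^-1 · X2^-1 · X3

["-1", "-1", "1", "0", "0"]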